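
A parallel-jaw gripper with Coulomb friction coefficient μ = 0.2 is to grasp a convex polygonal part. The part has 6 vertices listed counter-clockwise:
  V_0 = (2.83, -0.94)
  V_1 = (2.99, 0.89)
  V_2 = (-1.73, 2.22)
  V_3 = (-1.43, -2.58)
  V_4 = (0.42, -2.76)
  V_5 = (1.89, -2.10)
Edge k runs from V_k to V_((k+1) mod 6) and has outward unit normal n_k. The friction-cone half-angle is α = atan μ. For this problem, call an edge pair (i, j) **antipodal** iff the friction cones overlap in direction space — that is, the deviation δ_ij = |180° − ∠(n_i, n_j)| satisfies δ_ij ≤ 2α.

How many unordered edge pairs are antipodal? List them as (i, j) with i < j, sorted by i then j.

count = 2; pairs: (0,2), (1,3)

α = atan 0.2 = 11.31°;  2α = 22.62°
n_0 = (+0.9962, -0.0871)
n_1 = (+0.2712, +0.9625)
n_2 = (-0.9981, -0.0624)
n_3 = (-0.0968, -0.9953)
n_4 = (+0.4096, -0.9123)
n_5 = (+0.7769, -0.6296)
  (0,1): δ = 100.74°  ·
  (0,2): δ = 8.57°  ✓
  (0,3): δ = 89.44°  ·
  (0,4): δ = 119.18°  ·
  (0,5): δ = 145.98°  ·
  (1,2): δ = 70.69°  ·
  (1,3): δ = 10.18°  ✓
  (1,4): δ = 39.92°  ·
  (1,5): δ = 66.72°  ·
  (2,3): δ = 99.13°  ·
  (2,4): δ = 69.40°  ·
  (2,5): δ = 42.60°  ·
  (3,4): δ = 150.26°  ·
  (3,5): δ = 123.46°  ·
  (4,5): δ = 153.20°  ·
antipodal pairs: 2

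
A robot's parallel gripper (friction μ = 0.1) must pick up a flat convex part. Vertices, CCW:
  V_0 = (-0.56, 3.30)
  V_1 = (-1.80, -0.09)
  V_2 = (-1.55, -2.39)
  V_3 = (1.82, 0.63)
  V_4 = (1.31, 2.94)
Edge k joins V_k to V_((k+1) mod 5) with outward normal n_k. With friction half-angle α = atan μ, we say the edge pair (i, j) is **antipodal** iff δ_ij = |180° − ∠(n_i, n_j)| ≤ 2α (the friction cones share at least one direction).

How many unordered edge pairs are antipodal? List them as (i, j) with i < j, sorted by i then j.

count = 1; pairs: (1,3)

α = atan 0.1 = 5.71°;  2α = 11.42°
n_0 = (-0.9391, +0.3435)
n_1 = (-0.9941, -0.1081)
n_2 = (+0.6674, -0.7447)
n_3 = (+0.9765, +0.2156)
n_4 = (+0.1890, +0.9820)
  (0,1): δ = 153.70°  ·
  (0,2): δ = 28.04°  ·
  (0,3): δ = 32.54°  ·
  (0,4): δ = 99.19°  ·
  (1,2): δ = 54.34°  ·
  (1,3): δ = 6.25°  ✓
  (1,4): δ = 72.90°  ·
  (2,3): δ = 119.41°  ·
  (2,4): δ = 52.76°  ·
  (3,4): δ = 113.35°  ·
antipodal pairs: 1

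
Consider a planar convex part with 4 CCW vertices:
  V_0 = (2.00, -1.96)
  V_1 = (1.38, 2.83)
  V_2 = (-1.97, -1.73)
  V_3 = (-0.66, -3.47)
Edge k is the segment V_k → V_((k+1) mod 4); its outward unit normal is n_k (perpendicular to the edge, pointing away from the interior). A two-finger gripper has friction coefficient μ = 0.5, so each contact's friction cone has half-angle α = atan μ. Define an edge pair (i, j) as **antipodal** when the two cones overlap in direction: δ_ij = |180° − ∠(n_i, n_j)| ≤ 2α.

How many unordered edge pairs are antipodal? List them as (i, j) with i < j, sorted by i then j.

count = 3; pairs: (0,1), (0,2), (1,3)

α = atan 0.5 = 26.57°;  2α = 53.13°
n_0 = (+0.9917, +0.1284)
n_1 = (-0.8059, +0.5921)
n_2 = (-0.7989, -0.6015)
n_3 = (+0.4937, -0.8696)
  (0,1): δ = 43.68°  ✓
  (0,2): δ = 29.60°  ✓
  (0,3): δ = 112.21°  ·
  (1,2): δ = 106.72°  ·
  (1,3): δ = 24.11°  ✓
  (2,3): δ = 97.39°  ·
antipodal pairs: 3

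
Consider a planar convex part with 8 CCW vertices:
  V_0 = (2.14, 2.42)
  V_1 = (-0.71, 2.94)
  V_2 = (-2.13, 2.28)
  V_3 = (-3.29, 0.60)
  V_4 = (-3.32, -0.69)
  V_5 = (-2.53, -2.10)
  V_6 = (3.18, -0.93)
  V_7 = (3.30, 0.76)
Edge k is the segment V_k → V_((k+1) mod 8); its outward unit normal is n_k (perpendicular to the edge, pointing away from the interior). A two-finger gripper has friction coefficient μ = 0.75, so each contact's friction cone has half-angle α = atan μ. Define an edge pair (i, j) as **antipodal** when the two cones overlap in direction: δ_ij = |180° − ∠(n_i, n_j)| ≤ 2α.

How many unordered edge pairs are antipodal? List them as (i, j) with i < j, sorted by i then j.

count = 12; pairs: (0,4), (0,5), (1,5), (1,6), (2,5), (2,6), (2,7), (3,6), (3,7), (4,6), (4,7), (5,7)

α = atan 0.75 = 36.87°;  2α = 73.74°
n_0 = (+0.1795, +0.9838)
n_1 = (-0.4215, +0.9068)
n_2 = (-0.8229, +0.5682)
n_3 = (-0.9997, +0.0232)
n_4 = (-0.8724, -0.4888)
n_5 = (+0.2007, -0.9796)
n_6 = (+0.9975, -0.0708)
n_7 = (+0.8197, +0.5728)
  (0,1): δ = 144.73°  ·
  (0,2): δ = 114.28°  ·
  (0,3): δ = 80.99°  ·
  (0,4): δ = 50.40°  ✓
  (0,5): δ = 21.92°  ✓
  (0,6): δ = 96.28°  ·
  (0,7): δ = 135.29°  ·
  (1,2): δ = 149.55°  ·
  (1,3): δ = 116.26°  ·
  (1,4): δ = 85.67°  ·
  (1,5): δ = 13.35°  ✓
  (1,6): δ = 61.01°  ✓
  (1,7): δ = 100.02°  ·
  (2,3): δ = 146.71°  ·
  (2,4): δ = 116.11°  ·
  (2,5): δ = 43.80°  ✓
  (2,6): δ = 30.56°  ✓
  (2,7): δ = 69.57°  ✓
  (3,4): δ = 149.41°  ·
  (3,5): δ = 77.09°  ·
  (3,6): δ = 2.73°  ✓
  (3,7): δ = 36.28°  ✓
  (4,5): δ = 107.68°  ·
  (4,6): δ = 33.32°  ✓
  (4,7): δ = 5.68°  ✓
  (5,6): δ = 105.64°  ·
  (5,7): δ = 66.63°  ✓
  (6,7): δ = 140.99°  ·
antipodal pairs: 12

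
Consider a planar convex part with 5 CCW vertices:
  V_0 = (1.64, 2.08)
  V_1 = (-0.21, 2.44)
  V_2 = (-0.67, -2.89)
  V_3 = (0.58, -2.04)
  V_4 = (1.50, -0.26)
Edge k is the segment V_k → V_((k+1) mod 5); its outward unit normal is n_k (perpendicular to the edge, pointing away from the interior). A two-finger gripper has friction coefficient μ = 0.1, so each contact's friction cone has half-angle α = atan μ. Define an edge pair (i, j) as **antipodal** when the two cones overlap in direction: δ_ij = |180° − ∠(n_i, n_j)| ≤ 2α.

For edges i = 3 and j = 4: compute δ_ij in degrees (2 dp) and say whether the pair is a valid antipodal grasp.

δ = 156.09°, invalid

α = atan 0.1 = 5.71°;  2α = 11.42°
edge 3: e_3 = (+0.92, +1.78);  n_3 = (+0.8884, -0.4592)
edge 4: e_4 = (+0.14, +2.34);  n_4 = (+0.9982, -0.0597)
∠(n_3, n_4) = 23.91°
δ = |180° − 23.91°| = 156.09°
156.09° > 2α = 11.42°  →  invalid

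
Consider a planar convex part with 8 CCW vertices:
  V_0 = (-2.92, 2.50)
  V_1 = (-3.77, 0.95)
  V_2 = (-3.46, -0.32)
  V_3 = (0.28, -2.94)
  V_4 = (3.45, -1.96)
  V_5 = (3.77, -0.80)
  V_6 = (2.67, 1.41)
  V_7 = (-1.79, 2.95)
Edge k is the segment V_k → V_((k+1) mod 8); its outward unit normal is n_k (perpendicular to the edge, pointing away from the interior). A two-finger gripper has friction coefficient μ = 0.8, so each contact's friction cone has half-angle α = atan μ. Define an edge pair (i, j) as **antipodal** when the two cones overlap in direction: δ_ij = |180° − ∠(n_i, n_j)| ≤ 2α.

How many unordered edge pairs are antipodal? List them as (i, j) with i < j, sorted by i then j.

count = 13; pairs: (0,3), (0,4), (0,5), (1,4), (1,5), (1,6), (2,4), (2,5), (2,6), (2,7), (3,6), (3,7), (4,7)

α = atan 0.8 = 38.66°;  2α = 77.32°
n_0 = (-0.8768, +0.4808)
n_1 = (-0.9715, -0.2371)
n_2 = (-0.5738, -0.8190)
n_3 = (+0.2954, -0.9554)
n_4 = (+0.9640, -0.2659)
n_5 = (+0.8952, +0.4456)
n_6 = (+0.3264, +0.9452)
n_7 = (-0.3700, +0.9290)
  (0,1): δ = 137.54°  ·
  (0,2): δ = 96.27°  ·
  (0,3): δ = 44.08°  ✓
  (0,4): δ = 13.32°  ✓
  (0,5): δ = 55.20°  ✓
  (0,6): δ = 99.69°  ·
  (0,7): δ = 140.45°  ·
  (1,2): δ = 138.73°  ·
  (1,3): δ = 86.54°  ·
  (1,4): δ = 29.14°  ✓
  (1,5): δ = 12.74°  ✓
  (1,6): δ = 57.23°  ✓
  (1,7): δ = 98.00°  ·
  (2,3): δ = 127.81°  ·
  (2,4): δ = 70.41°  ✓
  (2,5): δ = 28.53°  ✓
  (2,6): δ = 15.96°  ✓
  (2,7): δ = 56.73°  ✓
  (3,4): δ = 122.60°  ·
  (3,5): δ = 80.72°  ·
  (3,6): δ = 36.23°  ✓
  (3,7): δ = 4.54°  ✓
  (4,5): δ = 138.12°  ·
  (4,6): δ = 93.63°  ·
  (4,7): δ = 52.86°  ✓
  (5,6): δ = 135.51°  ·
  (5,7): δ = 94.75°  ·
  (6,7): δ = 139.24°  ·
antipodal pairs: 13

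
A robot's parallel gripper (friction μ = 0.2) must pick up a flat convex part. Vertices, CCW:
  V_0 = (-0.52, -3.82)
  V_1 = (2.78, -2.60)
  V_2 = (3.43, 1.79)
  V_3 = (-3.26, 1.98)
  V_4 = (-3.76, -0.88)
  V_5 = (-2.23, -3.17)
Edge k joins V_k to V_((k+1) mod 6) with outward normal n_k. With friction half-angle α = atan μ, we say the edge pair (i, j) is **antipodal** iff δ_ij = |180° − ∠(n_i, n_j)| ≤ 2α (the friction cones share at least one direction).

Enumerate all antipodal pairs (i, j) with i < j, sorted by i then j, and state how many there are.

count = 3; pairs: (0,2), (1,3), (2,5)

α = atan 0.2 = 11.31°;  2α = 22.62°
n_0 = (+0.3468, -0.9380)
n_1 = (+0.9892, -0.1465)
n_2 = (+0.0284, +0.9996)
n_3 = (-0.9851, +0.1722)
n_4 = (-0.8315, -0.5555)
n_5 = (-0.3553, -0.9347)
  (0,1): δ = 118.71°  ·
  (0,2): δ = 21.92°  ✓
  (0,3): δ = 59.79°  ·
  (0,4): δ = 103.46°  ·
  (0,5): δ = 138.90°  ·
  (1,2): δ = 83.20°  ·
  (1,3): δ = 1.49°  ✓
  (1,4): δ = 42.17°  ·
  (1,5): δ = 77.61°  ·
  (2,3): δ = 98.29°  ·
  (2,4): δ = 54.63°  ·
  (2,5): δ = 19.19°  ✓
  (3,4): δ = 136.34°  ·
  (3,5): δ = 100.90°  ·
  (4,5): δ = 144.56°  ·
antipodal pairs: 3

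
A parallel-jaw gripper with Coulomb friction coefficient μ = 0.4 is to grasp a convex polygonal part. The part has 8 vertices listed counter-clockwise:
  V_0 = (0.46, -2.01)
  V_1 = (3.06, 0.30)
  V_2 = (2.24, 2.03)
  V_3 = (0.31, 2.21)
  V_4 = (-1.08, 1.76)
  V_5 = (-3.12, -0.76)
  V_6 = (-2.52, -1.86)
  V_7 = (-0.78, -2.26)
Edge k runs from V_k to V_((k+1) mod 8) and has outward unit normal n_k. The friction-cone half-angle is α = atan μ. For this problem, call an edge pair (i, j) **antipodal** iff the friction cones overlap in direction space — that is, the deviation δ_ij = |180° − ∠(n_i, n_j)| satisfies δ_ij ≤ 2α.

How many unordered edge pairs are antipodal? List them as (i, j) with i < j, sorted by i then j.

α = atan 0.4 = 21.80°;  2α = 43.60°
n_0 = (+0.6642, -0.7476)
n_1 = (+0.9036, +0.4283)
n_2 = (+0.0929, +0.9957)
n_3 = (-0.3080, +0.9514)
n_4 = (-0.7772, +0.6292)
n_5 = (-0.8779, -0.4789)
n_6 = (-0.2240, -0.9746)
n_7 = (+0.1976, -0.9803)
  (0,1): δ = 106.26°  ·
  (0,2): δ = 46.95°  ·
  (0,3): δ = 23.68°  ✓
  (0,4): δ = 9.39°  ✓
  (0,5): δ = 76.99°  ·
  (0,6): δ = 125.43°  ·
  (0,7): δ = 149.78°  ·
  (1,2): δ = 120.69°  ·
  (1,3): δ = 97.42°  ·
  (1,4): δ = 64.35°  ·
  (1,5): δ = 3.25°  ✓
  (1,6): δ = 51.69°  ·
  (1,7): δ = 76.04°  ·
  (2,3): δ = 156.73°  ·
  (2,4): δ = 123.66°  ·
  (2,5): δ = 56.06°  ·
  (2,6): δ = 7.62°  ✓
  (2,7): δ = 16.73°  ✓
  (3,4): δ = 146.93°  ·
  (3,5): δ = 79.33°  ·
  (3,6): δ = 30.89°  ✓
  (3,7): δ = 6.54°  ✓
  (4,5): δ = 112.40°  ·
  (4,6): δ = 63.96°  ·
  (4,7): δ = 39.61°  ✓
  (5,6): δ = 131.56°  ·
  (5,7): δ = 107.21°  ·
  (6,7): δ = 155.65°  ·
antipodal pairs: 8

count = 8; pairs: (0,3), (0,4), (1,5), (2,6), (2,7), (3,6), (3,7), (4,7)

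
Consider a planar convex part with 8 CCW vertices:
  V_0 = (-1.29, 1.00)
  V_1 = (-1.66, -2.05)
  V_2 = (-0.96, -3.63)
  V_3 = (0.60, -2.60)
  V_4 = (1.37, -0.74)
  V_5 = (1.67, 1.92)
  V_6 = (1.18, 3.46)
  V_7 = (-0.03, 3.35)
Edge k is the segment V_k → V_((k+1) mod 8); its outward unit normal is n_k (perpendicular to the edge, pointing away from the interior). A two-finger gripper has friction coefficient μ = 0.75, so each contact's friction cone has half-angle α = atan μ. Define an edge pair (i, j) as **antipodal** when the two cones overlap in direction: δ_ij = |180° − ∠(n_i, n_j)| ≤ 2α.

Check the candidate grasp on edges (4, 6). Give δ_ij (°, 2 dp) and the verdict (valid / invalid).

δ = 78.37°, invalid

α = atan 0.75 = 36.87°;  2α = 73.74°
edge 4: e_4 = (+0.30, +2.66);  n_4 = (+0.9937, -0.1121)
edge 6: e_6 = (-1.21, -0.11);  n_6 = (-0.0905, +0.9959)
∠(n_4, n_6) = 101.63°
δ = |180° − 101.63°| = 78.37°
78.37° > 2α = 73.74°  →  invalid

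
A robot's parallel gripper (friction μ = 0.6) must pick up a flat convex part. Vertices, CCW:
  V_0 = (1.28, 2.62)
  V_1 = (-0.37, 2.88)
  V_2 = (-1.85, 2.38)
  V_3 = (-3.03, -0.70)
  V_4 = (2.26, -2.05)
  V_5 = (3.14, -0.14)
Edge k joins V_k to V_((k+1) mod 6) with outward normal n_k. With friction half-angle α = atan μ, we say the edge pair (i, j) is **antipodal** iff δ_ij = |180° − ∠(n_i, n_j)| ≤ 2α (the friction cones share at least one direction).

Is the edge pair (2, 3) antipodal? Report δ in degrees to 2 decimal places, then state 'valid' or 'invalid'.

α = atan 0.6 = 30.96°;  2α = 61.93°
edge 2: e_2 = (-1.18, -3.08);  n_2 = (-0.9338, +0.3578)
edge 3: e_3 = (+5.29, -1.35);  n_3 = (-0.2473, -0.9689)
∠(n_2, n_3) = 96.65°
δ = |180° − 96.65°| = 83.35°
83.35° > 2α = 61.93°  →  invalid

δ = 83.35°, invalid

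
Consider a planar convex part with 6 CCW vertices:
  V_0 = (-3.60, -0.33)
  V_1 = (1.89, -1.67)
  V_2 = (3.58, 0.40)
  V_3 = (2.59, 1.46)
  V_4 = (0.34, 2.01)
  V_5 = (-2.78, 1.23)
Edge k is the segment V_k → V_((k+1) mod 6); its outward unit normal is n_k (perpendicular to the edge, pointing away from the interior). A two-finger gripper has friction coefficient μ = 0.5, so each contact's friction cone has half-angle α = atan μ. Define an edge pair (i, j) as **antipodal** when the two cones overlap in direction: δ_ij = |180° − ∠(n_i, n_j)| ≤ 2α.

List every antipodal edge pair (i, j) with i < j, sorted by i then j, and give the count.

count = 5; pairs: (0,2), (0,3), (0,4), (1,4), (1,5)

α = atan 0.5 = 26.57°;  2α = 53.13°
n_0 = (-0.2371, -0.9715)
n_1 = (+0.7746, -0.6324)
n_2 = (+0.7308, +0.6826)
n_3 = (+0.2375, +0.9714)
n_4 = (-0.2425, +0.9701)
n_5 = (-0.8852, +0.4653)
  (0,1): δ = 115.51°  ·
  (0,2): δ = 33.24°  ✓
  (0,3): δ = 0.02°  ✓
  (0,4): δ = 27.75°  ✓
  (0,5): δ = 75.99°  ·
  (1,2): δ = 97.73°  ·
  (1,3): δ = 64.51°  ·
  (1,4): δ = 36.73°  ✓
  (1,5): δ = 11.50°  ✓
  (2,3): δ = 146.78°  ·
  (2,4): δ = 119.01°  ·
  (2,5): δ = 70.77°  ·
  (3,4): δ = 152.23°  ·
  (3,5): δ = 103.99°  ·
  (4,5): δ = 131.76°  ·
antipodal pairs: 5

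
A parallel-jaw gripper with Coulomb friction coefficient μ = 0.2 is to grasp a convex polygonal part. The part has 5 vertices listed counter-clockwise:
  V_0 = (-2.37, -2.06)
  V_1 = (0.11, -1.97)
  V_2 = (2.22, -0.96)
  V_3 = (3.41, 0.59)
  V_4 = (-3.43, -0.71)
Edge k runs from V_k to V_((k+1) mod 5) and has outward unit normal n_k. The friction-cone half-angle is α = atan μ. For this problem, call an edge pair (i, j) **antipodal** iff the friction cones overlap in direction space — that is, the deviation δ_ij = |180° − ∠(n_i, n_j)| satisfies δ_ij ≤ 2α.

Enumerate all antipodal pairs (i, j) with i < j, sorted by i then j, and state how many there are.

α = atan 0.2 = 11.31°;  2α = 22.62°
n_0 = (+0.0363, -0.9993)
n_1 = (+0.4318, -0.9020)
n_2 = (+0.7932, -0.6090)
n_3 = (-0.1867, +0.9824)
n_4 = (-0.7865, -0.6176)
  (0,1): δ = 156.50°  ·
  (0,2): δ = 129.59°  ·
  (0,3): δ = 8.68°  ✓
  (0,4): δ = 126.06°  ·
  (1,2): δ = 153.09°  ·
  (1,3): δ = 14.82°  ✓
  (1,4): δ = 102.56°  ·
  (2,3): δ = 41.72°  ·
  (2,4): δ = 75.65°  ·
  (3,4): δ = 62.62°  ·
antipodal pairs: 2

count = 2; pairs: (0,3), (1,3)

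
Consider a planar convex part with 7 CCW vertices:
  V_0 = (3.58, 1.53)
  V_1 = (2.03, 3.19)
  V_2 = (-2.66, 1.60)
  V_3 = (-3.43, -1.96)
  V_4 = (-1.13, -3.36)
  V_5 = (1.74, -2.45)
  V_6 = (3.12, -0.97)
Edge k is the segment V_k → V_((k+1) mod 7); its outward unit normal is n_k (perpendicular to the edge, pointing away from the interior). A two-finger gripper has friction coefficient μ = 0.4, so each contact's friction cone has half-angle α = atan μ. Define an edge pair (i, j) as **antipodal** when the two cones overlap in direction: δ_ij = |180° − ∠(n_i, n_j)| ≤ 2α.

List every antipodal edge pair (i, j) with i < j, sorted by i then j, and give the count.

α = atan 0.4 = 21.80°;  2α = 43.60°
n_0 = (+0.7309, +0.6825)
n_1 = (-0.3211, +0.9471)
n_2 = (-0.9774, +0.2114)
n_3 = (-0.5199, -0.8542)
n_4 = (+0.3022, -0.9532)
n_5 = (+0.7314, -0.6820)
n_6 = (+0.9835, -0.1810)
  (0,1): δ = 114.31°  ·
  (0,2): δ = 55.24°  ·
  (0,3): δ = 15.63°  ✓
  (0,4): δ = 64.56°  ·
  (0,5): δ = 93.97°  ·
  (0,6): δ = 126.54°  ·
  (1,2): δ = 120.93°  ·
  (1,3): δ = 50.06°  ·
  (1,4): δ = 1.14°  ✓
  (1,5): δ = 28.27°  ✓
  (1,6): δ = 60.85°  ·
  (2,3): δ = 109.12°  ·
  (2,4): δ = 60.20°  ·
  (2,5): δ = 30.79°  ✓
  (2,6): δ = 1.78°  ✓
  (3,4): δ = 131.08°  ·
  (3,5): δ = 101.67°  ·
  (3,6): δ = 69.10°  ·
  (4,5): δ = 150.59°  ·
  (4,6): δ = 118.02°  ·
  (5,6): δ = 147.43°  ·
antipodal pairs: 5

count = 5; pairs: (0,3), (1,4), (1,5), (2,5), (2,6)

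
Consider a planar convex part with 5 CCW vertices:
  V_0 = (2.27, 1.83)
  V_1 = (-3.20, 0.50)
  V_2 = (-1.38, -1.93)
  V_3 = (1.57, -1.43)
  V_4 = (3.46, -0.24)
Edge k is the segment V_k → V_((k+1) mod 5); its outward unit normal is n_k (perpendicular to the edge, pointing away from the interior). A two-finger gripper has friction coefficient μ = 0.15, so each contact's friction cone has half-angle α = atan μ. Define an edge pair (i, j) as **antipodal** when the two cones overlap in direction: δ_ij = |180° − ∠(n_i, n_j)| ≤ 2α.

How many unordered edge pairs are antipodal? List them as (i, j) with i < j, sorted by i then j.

α = atan 0.15 = 8.53°;  2α = 17.06°
n_0 = (-0.2363, +0.9717)
n_1 = (-0.8004, -0.5995)
n_2 = (+0.1671, -0.9859)
n_3 = (+0.5328, -0.8462)
n_4 = (+0.8670, +0.4984)
  (0,1): δ = 66.83°  ·
  (0,2): δ = 4.05°  ✓
  (0,3): δ = 18.53°  ·
  (0,4): δ = 106.23°  ·
  (1,2): δ = 117.21°  ·
  (1,3): δ = 94.64°  ·
  (1,4): δ = 6.94°  ✓
  (2,3): δ = 157.42°  ·
  (2,4): δ = 69.73°  ·
  (3,4): δ = 92.30°  ·
antipodal pairs: 2

count = 2; pairs: (0,2), (1,4)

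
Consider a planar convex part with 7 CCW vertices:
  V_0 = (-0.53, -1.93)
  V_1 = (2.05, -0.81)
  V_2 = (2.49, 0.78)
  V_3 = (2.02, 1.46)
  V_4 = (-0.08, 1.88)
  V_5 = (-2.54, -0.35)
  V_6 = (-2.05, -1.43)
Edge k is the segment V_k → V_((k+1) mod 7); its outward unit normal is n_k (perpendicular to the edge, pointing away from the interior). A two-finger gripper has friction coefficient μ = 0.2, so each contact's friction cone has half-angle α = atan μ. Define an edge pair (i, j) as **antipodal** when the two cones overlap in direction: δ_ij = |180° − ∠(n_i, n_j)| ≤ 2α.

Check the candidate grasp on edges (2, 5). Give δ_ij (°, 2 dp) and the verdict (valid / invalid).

α = atan 0.2 = 11.31°;  2α = 22.62°
edge 2: e_2 = (-0.47, +0.68);  n_2 = (+0.8226, +0.5686)
edge 5: e_5 = (+0.49, -1.08);  n_5 = (-0.9107, -0.4132)
∠(n_2, n_5) = 169.75°
δ = |180° − 169.75°| = 10.25°
10.25° ≤ 2α = 22.62°  →  valid

δ = 10.25°, valid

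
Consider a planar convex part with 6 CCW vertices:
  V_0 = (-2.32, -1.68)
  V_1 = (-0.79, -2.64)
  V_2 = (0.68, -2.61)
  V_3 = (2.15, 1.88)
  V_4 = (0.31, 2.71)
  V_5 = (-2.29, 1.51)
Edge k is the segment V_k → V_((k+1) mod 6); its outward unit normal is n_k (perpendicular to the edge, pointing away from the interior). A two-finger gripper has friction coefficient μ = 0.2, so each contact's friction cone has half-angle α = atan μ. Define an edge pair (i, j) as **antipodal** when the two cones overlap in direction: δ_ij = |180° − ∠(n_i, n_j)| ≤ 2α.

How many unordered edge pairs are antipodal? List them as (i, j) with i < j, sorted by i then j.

α = atan 0.2 = 11.31°;  2α = 22.62°
n_0 = (-0.5315, -0.8471)
n_1 = (+0.0204, -0.9998)
n_2 = (+0.9504, -0.3111)
n_3 = (+0.4112, +0.9116)
n_4 = (-0.4191, +0.9080)
n_5 = (-1.0000, +0.0094)
  (0,1): δ = 146.72°  ·
  (0,2): δ = 76.02°  ·
  (0,3): δ = 7.83°  ✓
  (0,4): δ = 56.88°  ·
  (0,5): δ = 121.57°  ·
  (1,2): δ = 109.30°  ·
  (1,3): δ = 25.45°  ·
  (1,4): δ = 23.61°  ·
  (1,5): δ = 88.29°  ·
  (2,3): δ = 96.15°  ·
  (2,4): δ = 47.10°  ·
  (2,5): δ = 17.59°  ✓
  (3,4): δ = 130.95°  ·
  (3,5): δ = 66.26°  ·
  (4,5): δ = 115.31°  ·
antipodal pairs: 2

count = 2; pairs: (0,3), (2,5)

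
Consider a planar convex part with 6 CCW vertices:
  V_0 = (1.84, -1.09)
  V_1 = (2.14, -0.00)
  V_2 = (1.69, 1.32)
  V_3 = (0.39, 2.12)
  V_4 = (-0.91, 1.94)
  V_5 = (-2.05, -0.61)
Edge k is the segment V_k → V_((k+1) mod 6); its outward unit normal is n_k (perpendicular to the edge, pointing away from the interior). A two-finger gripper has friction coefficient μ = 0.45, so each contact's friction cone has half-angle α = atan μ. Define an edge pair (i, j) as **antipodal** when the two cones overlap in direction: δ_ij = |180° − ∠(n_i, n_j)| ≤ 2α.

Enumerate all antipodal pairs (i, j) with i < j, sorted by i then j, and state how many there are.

α = atan 0.45 = 24.23°;  2α = 48.46°
n_0 = (+0.9641, -0.2654)
n_1 = (+0.9465, +0.3227)
n_2 = (+0.5241, +0.8517)
n_3 = (-0.1372, +0.9905)
n_4 = (-0.9129, +0.4081)
n_5 = (-0.1225, -0.9925)
  (0,1): δ = 145.79°  ·
  (0,2): δ = 106.22°  ·
  (0,3): δ = 66.73°  ·
  (0,4): δ = 8.70°  ✓
  (0,5): δ = 98.35°  ·
  (1,2): δ = 140.43°  ·
  (1,3): δ = 100.94°  ·
  (1,4): δ = 42.91°  ✓
  (1,5): δ = 64.14°  ·
  (2,3): δ = 140.51°  ·
  (2,4): δ = 82.48°  ·
  (2,5): δ = 24.57°  ✓
  (3,4): δ = 121.97°  ·
  (3,5): δ = 14.92°  ✓
  (4,5): δ = 72.95°  ·
antipodal pairs: 4

count = 4; pairs: (0,4), (1,4), (2,5), (3,5)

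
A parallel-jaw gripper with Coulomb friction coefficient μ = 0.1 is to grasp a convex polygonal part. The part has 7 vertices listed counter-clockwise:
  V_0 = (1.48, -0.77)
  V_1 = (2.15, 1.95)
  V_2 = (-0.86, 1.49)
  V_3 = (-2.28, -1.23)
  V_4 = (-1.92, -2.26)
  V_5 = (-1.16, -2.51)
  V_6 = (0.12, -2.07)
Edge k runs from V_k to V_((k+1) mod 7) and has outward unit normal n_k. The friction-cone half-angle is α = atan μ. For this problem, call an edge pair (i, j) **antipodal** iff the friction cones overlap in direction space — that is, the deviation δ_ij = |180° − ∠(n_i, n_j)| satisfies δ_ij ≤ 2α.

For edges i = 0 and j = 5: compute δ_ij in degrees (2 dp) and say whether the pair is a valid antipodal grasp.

α = atan 0.1 = 5.71°;  2α = 11.42°
edge 0: e_0 = (+0.67, +2.72);  n_0 = (+0.9710, -0.2392)
edge 5: e_5 = (+1.28, +0.44);  n_5 = (+0.3251, -0.9457)
∠(n_0, n_5) = 57.19°
δ = |180° − 57.19°| = 122.81°
122.81° > 2α = 11.42°  →  invalid

δ = 122.81°, invalid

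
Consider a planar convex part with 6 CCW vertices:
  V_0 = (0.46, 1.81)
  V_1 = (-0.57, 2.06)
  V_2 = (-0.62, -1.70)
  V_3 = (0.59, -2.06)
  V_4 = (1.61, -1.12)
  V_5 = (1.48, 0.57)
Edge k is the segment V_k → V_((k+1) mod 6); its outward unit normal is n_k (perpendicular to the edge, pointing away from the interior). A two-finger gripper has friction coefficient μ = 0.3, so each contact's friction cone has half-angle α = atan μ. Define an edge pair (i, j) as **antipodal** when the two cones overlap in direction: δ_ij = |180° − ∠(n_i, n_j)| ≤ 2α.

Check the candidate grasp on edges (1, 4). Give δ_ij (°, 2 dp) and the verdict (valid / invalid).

α = atan 0.3 = 16.70°;  2α = 33.40°
edge 1: e_1 = (-0.05, -3.76);  n_1 = (-0.9999, +0.0133)
edge 4: e_4 = (-0.13, +1.69);  n_4 = (+0.9971, +0.0767)
∠(n_1, n_4) = 174.84°
δ = |180° − 174.84°| = 5.16°
5.16° ≤ 2α = 33.40°  →  valid

δ = 5.16°, valid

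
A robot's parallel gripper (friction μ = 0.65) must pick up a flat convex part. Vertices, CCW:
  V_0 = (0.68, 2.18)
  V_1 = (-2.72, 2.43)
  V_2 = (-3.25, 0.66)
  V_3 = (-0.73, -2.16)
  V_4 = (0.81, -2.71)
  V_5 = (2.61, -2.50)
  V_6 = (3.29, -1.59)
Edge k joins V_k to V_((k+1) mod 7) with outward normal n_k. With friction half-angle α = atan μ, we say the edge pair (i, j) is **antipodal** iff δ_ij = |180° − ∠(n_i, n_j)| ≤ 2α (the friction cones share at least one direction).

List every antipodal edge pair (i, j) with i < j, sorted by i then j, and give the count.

α = atan 0.65 = 33.02°;  2α = 66.05°
n_0 = (+0.0733, +0.9973)
n_1 = (-0.9580, +0.2869)
n_2 = (-0.7457, -0.6663)
n_3 = (-0.3363, -0.9417)
n_4 = (+0.1159, -0.9933)
n_5 = (+0.8011, -0.5986)
n_6 = (+0.8222, +0.5692)
  (0,1): δ = 102.46°  ·
  (0,2): δ = 44.01°  ✓
  (0,3): δ = 15.45°  ✓
  (0,4): δ = 10.86°  ✓
  (0,5): δ = 57.44°  ✓
  (0,6): δ = 128.90°  ·
  (1,2): δ = 121.55°  ·
  (1,3): δ = 92.98°  ·
  (1,4): δ = 66.68°  ·
  (1,5): δ = 20.10°  ✓
  (1,6): δ = 51.36°  ✓
  (2,3): δ = 151.44°  ·
  (2,4): δ = 125.13°  ·
  (2,5): δ = 78.55°  ·
  (2,6): δ = 7.09°  ✓
  (3,4): δ = 153.69°  ·
  (3,5): δ = 107.12°  ·
  (3,6): δ = 35.65°  ✓
  (4,5): δ = 133.42°  ·
  (4,6): δ = 61.96°  ✓
  (5,6): δ = 108.54°  ·
antipodal pairs: 9

count = 9; pairs: (0,2), (0,3), (0,4), (0,5), (1,5), (1,6), (2,6), (3,6), (4,6)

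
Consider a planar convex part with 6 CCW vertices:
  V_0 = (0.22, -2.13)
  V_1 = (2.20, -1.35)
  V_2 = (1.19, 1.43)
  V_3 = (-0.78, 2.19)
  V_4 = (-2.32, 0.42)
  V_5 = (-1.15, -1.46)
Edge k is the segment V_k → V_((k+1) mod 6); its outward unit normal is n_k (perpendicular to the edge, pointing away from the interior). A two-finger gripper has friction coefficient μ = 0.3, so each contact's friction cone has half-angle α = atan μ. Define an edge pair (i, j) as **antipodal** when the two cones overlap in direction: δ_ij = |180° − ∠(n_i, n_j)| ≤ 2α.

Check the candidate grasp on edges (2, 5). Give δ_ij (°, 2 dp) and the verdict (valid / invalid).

δ = 4.97°, valid

α = atan 0.3 = 16.70°;  2α = 33.40°
edge 2: e_2 = (-1.97, +0.76);  n_2 = (+0.3599, +0.9330)
edge 5: e_5 = (+1.37, -0.67);  n_5 = (-0.4393, -0.8983)
∠(n_2, n_5) = 175.03°
δ = |180° − 175.03°| = 4.97°
4.97° ≤ 2α = 33.40°  →  valid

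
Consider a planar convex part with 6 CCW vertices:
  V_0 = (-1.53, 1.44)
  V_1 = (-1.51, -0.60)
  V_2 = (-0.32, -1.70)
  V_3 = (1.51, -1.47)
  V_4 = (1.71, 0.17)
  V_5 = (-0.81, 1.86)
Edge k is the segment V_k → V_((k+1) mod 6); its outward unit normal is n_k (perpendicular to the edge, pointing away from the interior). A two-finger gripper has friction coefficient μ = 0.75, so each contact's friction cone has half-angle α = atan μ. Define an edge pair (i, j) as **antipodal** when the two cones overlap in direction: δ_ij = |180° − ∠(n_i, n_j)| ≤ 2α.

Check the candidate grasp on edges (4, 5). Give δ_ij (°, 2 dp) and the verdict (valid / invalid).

δ = 115.90°, invalid

α = atan 0.75 = 36.87°;  2α = 73.74°
edge 4: e_4 = (-2.52, +1.69);  n_4 = (+0.5570, +0.8305)
edge 5: e_5 = (-0.72, -0.42);  n_5 = (-0.5039, +0.8638)
∠(n_4, n_5) = 64.10°
δ = |180° − 64.10°| = 115.90°
115.90° > 2α = 73.74°  →  invalid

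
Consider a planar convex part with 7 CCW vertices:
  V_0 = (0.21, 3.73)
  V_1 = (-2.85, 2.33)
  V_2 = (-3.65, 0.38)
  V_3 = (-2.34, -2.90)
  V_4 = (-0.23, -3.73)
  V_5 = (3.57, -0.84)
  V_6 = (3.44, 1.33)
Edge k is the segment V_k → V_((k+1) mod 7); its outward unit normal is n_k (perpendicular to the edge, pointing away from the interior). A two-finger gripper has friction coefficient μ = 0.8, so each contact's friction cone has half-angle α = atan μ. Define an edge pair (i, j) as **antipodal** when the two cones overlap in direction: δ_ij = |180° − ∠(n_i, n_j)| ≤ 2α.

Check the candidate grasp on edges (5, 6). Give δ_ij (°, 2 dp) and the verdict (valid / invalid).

α = atan 0.8 = 38.66°;  2α = 77.32°
edge 5: e_5 = (-0.13, +2.17);  n_5 = (+0.9982, +0.0598)
edge 6: e_6 = (-3.23, +2.40);  n_6 = (+0.5964, +0.8027)
∠(n_5, n_6) = 49.96°
δ = |180° − 49.96°| = 130.04°
130.04° > 2α = 77.32°  →  invalid

δ = 130.04°, invalid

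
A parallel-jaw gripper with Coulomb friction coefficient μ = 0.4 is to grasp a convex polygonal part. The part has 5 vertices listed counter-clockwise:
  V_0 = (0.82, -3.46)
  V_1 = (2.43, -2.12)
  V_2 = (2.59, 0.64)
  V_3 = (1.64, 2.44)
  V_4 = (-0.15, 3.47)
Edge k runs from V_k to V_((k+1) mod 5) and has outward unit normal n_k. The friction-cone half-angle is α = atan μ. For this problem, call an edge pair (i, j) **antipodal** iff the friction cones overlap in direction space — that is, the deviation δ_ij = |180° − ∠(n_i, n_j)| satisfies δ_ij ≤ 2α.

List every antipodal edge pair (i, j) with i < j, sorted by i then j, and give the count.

α = atan 0.4 = 21.80°;  2α = 43.60°
n_0 = (+0.6397, -0.7686)
n_1 = (+0.9983, -0.0579)
n_2 = (+0.8844, +0.4668)
n_3 = (+0.4987, +0.8667)
n_4 = (-0.9903, -0.1386)
  (0,1): δ = 133.09°  ·
  (0,2): δ = 101.95°  ·
  (0,3): δ = 69.69°  ·
  (0,4): δ = 58.20°  ·
  (1,2): δ = 148.86°  ·
  (1,3): δ = 116.60°  ·
  (1,4): δ = 11.29°  ✓
  (2,3): δ = 147.74°  ·
  (2,4): δ = 19.86°  ✓
  (3,4): δ = 52.12°  ·
antipodal pairs: 2

count = 2; pairs: (1,4), (2,4)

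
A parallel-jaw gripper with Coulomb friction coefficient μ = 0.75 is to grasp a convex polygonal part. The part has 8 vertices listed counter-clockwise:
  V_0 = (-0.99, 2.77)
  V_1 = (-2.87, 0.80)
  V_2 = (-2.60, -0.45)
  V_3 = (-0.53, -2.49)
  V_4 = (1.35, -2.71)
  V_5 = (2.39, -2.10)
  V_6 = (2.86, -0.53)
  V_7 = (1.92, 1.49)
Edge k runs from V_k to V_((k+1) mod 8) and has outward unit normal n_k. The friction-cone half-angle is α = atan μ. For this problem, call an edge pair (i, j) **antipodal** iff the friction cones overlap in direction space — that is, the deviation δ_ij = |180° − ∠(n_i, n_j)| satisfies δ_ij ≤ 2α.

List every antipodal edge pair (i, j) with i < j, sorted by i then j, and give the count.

α = atan 0.75 = 36.87°;  2α = 73.74°
n_0 = (-0.7234, +0.6904)
n_1 = (-0.9775, -0.2111)
n_2 = (-0.7019, -0.7122)
n_3 = (-0.1162, -0.9932)
n_4 = (+0.5059, -0.8626)
n_5 = (+0.9580, -0.2868)
n_6 = (+0.9066, +0.4219)
n_7 = (+0.4026, +0.9154)
  (0,1): δ = 124.15°  ·
  (0,2): δ = 90.92°  ·
  (0,3): δ = 53.01°  ✓
  (0,4): δ = 15.95°  ✓
  (0,5): δ = 27.00°  ✓
  (0,6): δ = 68.62°  ✓
  (0,7): δ = 109.92°  ·
  (1,2): δ = 146.77°  ·
  (1,3): δ = 108.86°  ·
  (1,4): δ = 71.80°  ✓
  (1,5): δ = 28.85°  ✓
  (1,6): δ = 12.77°  ✓
  (1,7): δ = 54.07°  ✓
  (2,3): δ = 142.09°  ·
  (2,4): δ = 105.02°  ·
  (2,5): δ = 62.08°  ✓
  (2,6): δ = 20.46°  ✓
  (2,7): δ = 20.84°  ✓
  (3,4): δ = 142.93°  ·
  (3,5): δ = 99.99°  ·
  (3,6): δ = 58.37°  ✓
  (3,7): δ = 17.07°  ✓
  (4,5): δ = 137.06°  ·
  (4,6): δ = 95.44°  ·
  (4,7): δ = 54.14°  ✓
  (5,6): δ = 138.38°  ·
  (5,7): δ = 97.08°  ·
  (6,7): δ = 138.70°  ·
antipodal pairs: 14

count = 14; pairs: (0,3), (0,4), (0,5), (0,6), (1,4), (1,5), (1,6), (1,7), (2,5), (2,6), (2,7), (3,6), (3,7), (4,7)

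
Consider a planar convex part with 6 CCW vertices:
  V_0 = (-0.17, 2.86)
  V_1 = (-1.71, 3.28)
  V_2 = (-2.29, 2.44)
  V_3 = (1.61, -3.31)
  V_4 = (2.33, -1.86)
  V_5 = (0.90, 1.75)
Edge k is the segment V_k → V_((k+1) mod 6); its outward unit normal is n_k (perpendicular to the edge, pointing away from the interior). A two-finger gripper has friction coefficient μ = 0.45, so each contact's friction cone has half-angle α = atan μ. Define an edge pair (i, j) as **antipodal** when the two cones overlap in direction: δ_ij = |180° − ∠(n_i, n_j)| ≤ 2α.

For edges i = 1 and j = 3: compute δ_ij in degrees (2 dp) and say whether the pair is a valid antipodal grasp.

δ = 8.22°, valid

α = atan 0.45 = 24.23°;  2α = 48.46°
edge 1: e_1 = (-0.58, -0.84);  n_1 = (-0.8229, +0.5682)
edge 3: e_3 = (+0.72, +1.45);  n_3 = (+0.8957, -0.4447)
∠(n_1, n_3) = 171.78°
δ = |180° − 171.78°| = 8.22°
8.22° ≤ 2α = 48.46°  →  valid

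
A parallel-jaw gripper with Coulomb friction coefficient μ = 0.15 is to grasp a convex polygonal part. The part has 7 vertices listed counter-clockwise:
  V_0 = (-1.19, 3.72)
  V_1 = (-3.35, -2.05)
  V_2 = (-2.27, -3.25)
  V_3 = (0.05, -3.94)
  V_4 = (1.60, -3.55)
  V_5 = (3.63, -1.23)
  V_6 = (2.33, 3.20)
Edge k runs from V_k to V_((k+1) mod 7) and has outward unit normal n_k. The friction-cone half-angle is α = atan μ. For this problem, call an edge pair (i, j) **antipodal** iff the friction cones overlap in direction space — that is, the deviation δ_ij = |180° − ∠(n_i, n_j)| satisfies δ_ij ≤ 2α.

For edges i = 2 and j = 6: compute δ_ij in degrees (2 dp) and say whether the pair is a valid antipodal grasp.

α = atan 0.15 = 8.53°;  2α = 17.06°
edge 2: e_2 = (+2.32, -0.69);  n_2 = (-0.2851, -0.9585)
edge 6: e_6 = (-3.52, +0.52);  n_6 = (+0.1461, +0.9893)
∠(n_2, n_6) = 171.84°
δ = |180° − 171.84°| = 8.16°
8.16° ≤ 2α = 17.06°  →  valid

δ = 8.16°, valid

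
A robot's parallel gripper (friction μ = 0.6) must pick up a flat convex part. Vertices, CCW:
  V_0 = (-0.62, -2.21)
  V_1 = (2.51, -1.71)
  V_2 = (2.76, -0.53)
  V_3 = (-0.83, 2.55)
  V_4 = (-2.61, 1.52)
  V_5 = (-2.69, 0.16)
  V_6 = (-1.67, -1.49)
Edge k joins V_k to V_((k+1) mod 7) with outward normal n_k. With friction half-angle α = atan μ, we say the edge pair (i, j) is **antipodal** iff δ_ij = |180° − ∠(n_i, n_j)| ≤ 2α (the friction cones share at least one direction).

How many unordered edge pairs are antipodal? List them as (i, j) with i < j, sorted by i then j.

α = atan 0.6 = 30.96°;  2α = 61.93°
n_0 = (+0.1577, -0.9875)
n_1 = (+0.9783, -0.2073)
n_2 = (+0.6511, +0.7590)
n_3 = (-0.5008, +0.8655)
n_4 = (-0.9983, +0.0587)
n_5 = (-0.8506, -0.5258)
n_6 = (-0.5655, -0.8247)
  (0,1): δ = 111.04°  ·
  (0,2): δ = 49.70°  ✓
  (0,3): δ = 20.98°  ✓
  (0,4): δ = 77.56°  ·
  (0,5): δ = 112.65°  ·
  (0,6): δ = 136.49°  ·
  (1,2): δ = 118.67°  ·
  (1,3): δ = 47.98°  ✓
  (1,4): δ = 8.60°  ✓
  (1,5): δ = 43.69°  ✓
  (1,6): δ = 67.52°  ·
  (2,3): δ = 109.32°  ·
  (2,4): δ = 52.74°  ✓
  (2,5): δ = 17.65°  ✓
  (2,6): δ = 6.19°  ✓
  (3,4): δ = 123.42°  ·
  (3,5): δ = 88.33°  ·
  (3,6): δ = 64.49°  ·
  (4,5): δ = 144.91°  ·
  (4,6): δ = 121.07°  ·
  (5,6): δ = 156.16°  ·
antipodal pairs: 8

count = 8; pairs: (0,2), (0,3), (1,3), (1,4), (1,5), (2,4), (2,5), (2,6)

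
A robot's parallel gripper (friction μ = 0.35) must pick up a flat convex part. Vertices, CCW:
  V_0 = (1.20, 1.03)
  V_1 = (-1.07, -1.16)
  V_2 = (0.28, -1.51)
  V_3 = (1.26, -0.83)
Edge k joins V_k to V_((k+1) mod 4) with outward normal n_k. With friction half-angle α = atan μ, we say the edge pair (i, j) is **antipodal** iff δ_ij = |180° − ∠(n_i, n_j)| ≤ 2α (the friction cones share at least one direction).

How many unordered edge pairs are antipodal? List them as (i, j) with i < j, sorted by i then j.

α = atan 0.35 = 19.29°;  2α = 38.58°
n_0 = (-0.6943, +0.7197)
n_1 = (-0.2510, -0.9680)
n_2 = (+0.5701, -0.8216)
n_3 = (+0.9995, +0.0322)
  (0,1): δ = 58.51°  ·
  (0,2): δ = 9.22°  ✓
  (0,3): δ = 47.88°  ·
  (1,2): δ = 130.71°  ·
  (1,3): δ = 73.62°  ·
  (2,3): δ = 122.91°  ·
antipodal pairs: 1

count = 1; pairs: (0,2)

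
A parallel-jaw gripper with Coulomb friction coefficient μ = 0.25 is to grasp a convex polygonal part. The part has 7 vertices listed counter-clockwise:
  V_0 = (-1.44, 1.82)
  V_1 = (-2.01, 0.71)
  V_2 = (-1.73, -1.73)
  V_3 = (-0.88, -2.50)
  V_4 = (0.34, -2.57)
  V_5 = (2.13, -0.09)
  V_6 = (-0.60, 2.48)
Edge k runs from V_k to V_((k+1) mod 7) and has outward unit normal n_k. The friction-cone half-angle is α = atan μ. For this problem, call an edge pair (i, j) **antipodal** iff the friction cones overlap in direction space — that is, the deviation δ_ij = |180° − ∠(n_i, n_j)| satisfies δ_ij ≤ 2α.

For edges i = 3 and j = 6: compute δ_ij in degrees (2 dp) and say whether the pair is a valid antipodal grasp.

α = atan 0.25 = 14.04°;  2α = 28.07°
edge 3: e_3 = (+1.22, -0.07);  n_3 = (-0.0573, -0.9984)
edge 6: e_6 = (-0.84, -0.66);  n_6 = (-0.6178, +0.7863)
∠(n_3, n_6) = 138.56°
δ = |180° − 138.56°| = 41.44°
41.44° > 2α = 28.07°  →  invalid

δ = 41.44°, invalid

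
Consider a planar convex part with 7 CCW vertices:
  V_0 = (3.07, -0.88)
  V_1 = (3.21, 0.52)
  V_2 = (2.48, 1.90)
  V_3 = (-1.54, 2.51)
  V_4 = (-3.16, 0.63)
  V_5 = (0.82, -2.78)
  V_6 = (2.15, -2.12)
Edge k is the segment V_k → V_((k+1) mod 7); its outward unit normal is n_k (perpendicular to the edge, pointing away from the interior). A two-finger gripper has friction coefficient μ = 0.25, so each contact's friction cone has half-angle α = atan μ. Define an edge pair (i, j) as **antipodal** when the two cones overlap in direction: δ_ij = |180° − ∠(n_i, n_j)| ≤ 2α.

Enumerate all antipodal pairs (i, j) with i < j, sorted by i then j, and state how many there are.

α = atan 0.25 = 14.04°;  2α = 28.07°
n_0 = (+0.9950, -0.0995)
n_1 = (+0.8839, +0.4676)
n_2 = (+0.1500, +0.9887)
n_3 = (-0.7575, +0.6528)
n_4 = (-0.6506, -0.7594)
n_5 = (+0.4445, -0.8958)
n_6 = (+0.8031, -0.5958)
  (0,1): δ = 146.41°  ·
  (0,2): δ = 92.92°  ·
  (0,3): δ = 35.04°  ·
  (0,4): δ = 55.12°  ·
  (0,5): δ = 122.10°  ·
  (0,6): δ = 149.14°  ·
  (1,2): δ = 126.51°  ·
  (1,3): δ = 68.63°  ·
  (1,4): δ = 21.53°  ✓
  (1,5): δ = 88.51°  ·
  (1,6): δ = 115.55°  ·
  (2,3): δ = 122.12°  ·
  (2,4): δ = 31.96°  ·
  (2,5): δ = 35.02°  ·
  (2,6): δ = 62.06°  ·
  (3,4): δ = 89.84°  ·
  (3,5): δ = 22.86°  ✓
  (3,6): δ = 4.18°  ✓
  (4,5): δ = 113.02°  ·
  (4,6): δ = 85.98°  ·
  (5,6): δ = 152.97°  ·
antipodal pairs: 3

count = 3; pairs: (1,4), (3,5), (3,6)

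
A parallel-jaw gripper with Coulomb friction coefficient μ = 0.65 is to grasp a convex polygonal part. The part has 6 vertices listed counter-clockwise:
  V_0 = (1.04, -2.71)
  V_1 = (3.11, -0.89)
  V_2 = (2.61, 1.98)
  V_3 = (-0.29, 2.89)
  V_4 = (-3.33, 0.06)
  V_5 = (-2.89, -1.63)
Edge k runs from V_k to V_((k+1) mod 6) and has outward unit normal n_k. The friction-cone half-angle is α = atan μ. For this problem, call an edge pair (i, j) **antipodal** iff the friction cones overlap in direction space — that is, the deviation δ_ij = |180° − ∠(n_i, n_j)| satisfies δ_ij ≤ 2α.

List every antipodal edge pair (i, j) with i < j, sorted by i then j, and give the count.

count = 9; pairs: (0,2), (0,3), (0,4), (1,3), (1,4), (1,5), (2,4), (2,5), (3,5)

α = atan 0.65 = 33.02°;  2α = 66.05°
n_0 = (+0.6603, -0.7510)
n_1 = (+0.9852, +0.1716)
n_2 = (+0.2994, +0.9541)
n_3 = (-0.6814, +0.7319)
n_4 = (-0.9677, -0.2520)
n_5 = (-0.2650, -0.9643)
  (0,1): δ = 121.44°  ·
  (0,2): δ = 58.74°  ✓
  (0,3): δ = 1.63°  ✓
  (0,4): δ = 63.27°  ✓
  (0,5): δ = 123.31°  ·
  (1,2): δ = 117.30°  ·
  (1,3): δ = 56.93°  ✓
  (1,4): δ = 4.71°  ✓
  (1,5): δ = 64.75°  ✓
  (2,3): δ = 119.63°  ·
  (2,4): δ = 57.99°  ✓
  (2,5): δ = 2.06°  ✓
  (3,4): δ = 118.36°  ·
  (3,5): δ = 58.32°  ✓
  (4,5): δ = 119.96°  ·
antipodal pairs: 9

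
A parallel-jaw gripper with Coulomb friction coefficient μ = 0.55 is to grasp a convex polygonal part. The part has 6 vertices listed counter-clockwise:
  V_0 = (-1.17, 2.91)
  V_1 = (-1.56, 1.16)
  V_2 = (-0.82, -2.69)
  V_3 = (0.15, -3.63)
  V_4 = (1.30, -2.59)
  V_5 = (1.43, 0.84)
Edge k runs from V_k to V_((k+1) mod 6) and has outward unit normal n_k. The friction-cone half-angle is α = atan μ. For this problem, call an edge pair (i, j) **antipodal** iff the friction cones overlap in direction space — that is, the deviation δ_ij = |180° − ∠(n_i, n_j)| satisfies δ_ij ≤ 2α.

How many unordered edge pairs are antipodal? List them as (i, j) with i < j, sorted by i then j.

count = 6; pairs: (0,3), (0,4), (1,4), (1,5), (2,4), (2,5)

α = atan 0.55 = 28.81°;  2α = 57.62°
n_0 = (-0.9761, +0.2175)
n_1 = (-0.9820, -0.1888)
n_2 = (-0.6959, -0.7181)
n_3 = (+0.6707, -0.7417)
n_4 = (+0.9993, -0.0379)
n_5 = (+0.6229, +0.7823)
  (0,1): δ = 156.56°  ·
  (0,2): δ = 121.54°  ·
  (0,3): δ = 35.31°  ✓
  (0,4): δ = 10.39°  ✓
  (0,5): δ = 64.04°  ·
  (1,2): δ = 144.98°  ·
  (1,3): δ = 58.76°  ·
  (1,4): δ = 13.05°  ✓
  (1,5): δ = 40.59°  ✓
  (2,3): δ = 93.78°  ·
  (2,4): δ = 48.07°  ✓
  (2,5): δ = 5.57°  ✓
  (3,4): δ = 134.30°  ·
  (3,5): δ = 80.65°  ·
  (4,5): δ = 126.35°  ·
antipodal pairs: 6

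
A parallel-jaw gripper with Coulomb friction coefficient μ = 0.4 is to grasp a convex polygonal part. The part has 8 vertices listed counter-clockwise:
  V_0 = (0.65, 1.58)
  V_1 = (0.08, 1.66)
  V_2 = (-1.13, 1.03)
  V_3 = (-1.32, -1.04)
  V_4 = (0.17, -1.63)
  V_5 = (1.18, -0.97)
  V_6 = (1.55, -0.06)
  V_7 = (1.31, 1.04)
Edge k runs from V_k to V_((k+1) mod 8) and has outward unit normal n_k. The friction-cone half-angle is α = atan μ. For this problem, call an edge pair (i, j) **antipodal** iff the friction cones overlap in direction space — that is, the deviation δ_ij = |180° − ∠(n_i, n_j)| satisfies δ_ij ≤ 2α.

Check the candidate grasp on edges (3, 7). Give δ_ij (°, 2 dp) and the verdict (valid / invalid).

α = atan 0.4 = 21.80°;  2α = 43.60°
edge 3: e_3 = (+1.49, -0.59);  n_3 = (-0.3682, -0.9298)
edge 7: e_7 = (-0.66, +0.54);  n_7 = (+0.6332, +0.7740)
∠(n_3, n_7) = 162.31°
δ = |180° − 162.31°| = 17.69°
17.69° ≤ 2α = 43.60°  →  valid

δ = 17.69°, valid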